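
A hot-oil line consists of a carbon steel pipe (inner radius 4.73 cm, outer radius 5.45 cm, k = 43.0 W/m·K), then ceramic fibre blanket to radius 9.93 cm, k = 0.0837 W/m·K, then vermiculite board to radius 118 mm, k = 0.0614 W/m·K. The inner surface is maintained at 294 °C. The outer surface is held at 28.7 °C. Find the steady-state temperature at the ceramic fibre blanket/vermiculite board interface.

Resistance network (inner→outer):
  R'_carbon steel = ln(0.0545/0.0473)/(2πk) = 0.1417/(2π·43.0) = 5.244×10^-4 m·K/W
  R'_ceramic fibre blanket = ln(0.0993/0.0545)/(2πk) = 0.5999/(2π·0.0837) = 1.141 m·K/W
  R'_vermiculite board = ln(0.118/0.0993)/(2πk) = 0.1725/(2π·0.0614) = 0.4472 m·K/W
ΣR = 5.244×10^-4 + 1.141 + 0.4472 = 1.589 m·K/W
Q' = ΔT/ΣR = (294 °C − 28.7 °C)/1.589 = 167.0 W/m
From the inner boundary to the ceramic fibre blanket/vermiculite board interface, ΣR_partial = 1.142 m·K/W.
T_interface = T_in − Q'·ΣR_partial = 294 °C − (167.0)(1.142) = 103 °C

T = 103 °C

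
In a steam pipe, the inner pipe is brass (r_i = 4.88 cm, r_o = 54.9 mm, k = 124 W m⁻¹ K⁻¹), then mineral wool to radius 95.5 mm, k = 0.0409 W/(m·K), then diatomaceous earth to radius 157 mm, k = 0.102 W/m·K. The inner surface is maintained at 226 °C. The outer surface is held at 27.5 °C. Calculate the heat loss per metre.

Treat each layer as a resistance in series:
  R'_brass = ln(0.0549/0.0488)/(2πk) = 0.1178/(2π·124) = 1.512×10^-4 m·K/W
  R'_mineral wool = ln(0.0955/0.0549)/(2πk) = 0.5536/(2π·0.0409) = 2.154 m·K/W
  R'_diatomaceous earth = ln(0.157/0.0955)/(2πk) = 0.4971/(2π·0.102) = 0.7757 m·K/W
ΣR = 1.512×10^-4 + 2.154 + 0.7757 = 2.930 m·K/W
Q' = ΔT/ΣR = (226 °C − 27.5 °C)/2.930 = 67.7 W/m

Q' = 67.7 W/m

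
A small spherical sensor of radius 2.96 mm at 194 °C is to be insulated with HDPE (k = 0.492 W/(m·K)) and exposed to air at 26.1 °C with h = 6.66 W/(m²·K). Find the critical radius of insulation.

r_cr = 14.8 cm

For a sphere, r_cr = 2k_ins/h = 2·0.492/6.66 = 0.148 m = 14.8 cm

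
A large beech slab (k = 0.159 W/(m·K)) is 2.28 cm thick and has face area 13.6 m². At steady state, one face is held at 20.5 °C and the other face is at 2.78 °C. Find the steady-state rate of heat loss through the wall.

Q = kA·ΔT/L = 0.159 × 13.6 × |20.5 °C − 2.78 °C| / 0.0228 = 1680 W

Q = 1680 W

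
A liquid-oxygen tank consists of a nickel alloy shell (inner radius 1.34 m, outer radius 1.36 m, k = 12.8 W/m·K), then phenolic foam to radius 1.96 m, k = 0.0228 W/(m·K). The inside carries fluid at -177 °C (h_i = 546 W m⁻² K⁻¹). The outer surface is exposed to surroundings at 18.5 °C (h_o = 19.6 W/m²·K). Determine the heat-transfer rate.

Treat each layer as a resistance in series:
  R_conv,in = 1/(4πr²h) = 1/(4π·1.34²·546) = 8.117×10^-5 K/W
  R_nickel alloy = (1/1.34 − 1/1.36)/(4πk) = 0.01097/(4π·12.8) = 6.823×10^-5 K/W
  R_phenolic foam = (1/1.36 − 1/1.96)/(4πk) = 0.2251/(4π·0.0228) = 0.7856 K/W
  R_conv,out = 1/(4πr²h) = 1/(4π·1.96²·19.6) = 0.001057 K/W
ΣR = 8.117×10^-5 + 6.823×10^-5 + 0.7856 + 0.001057 = 0.7868 K/W
Q = ΔT/ΣR = (-177 °C − 18.5 °C)/0.7868 = -248 W
(Negative Q ⇒ heat flows inward; heat gain = 248 W.)

Q = 248 W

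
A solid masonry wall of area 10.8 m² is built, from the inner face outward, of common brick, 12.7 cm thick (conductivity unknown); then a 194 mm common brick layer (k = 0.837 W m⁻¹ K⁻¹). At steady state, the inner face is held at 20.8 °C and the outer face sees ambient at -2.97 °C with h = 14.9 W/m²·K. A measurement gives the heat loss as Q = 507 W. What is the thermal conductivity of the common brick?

k = 0.612 W/m·K

ΣR = ΔT/Q = |20.8 − -2.97|/507 = 0.04688 K/W
Known resistances:
  R_common brick = L/(kA) = 0.194/(0.837·10.8) = 0.02146 K/W
  R_conv,out = 1/(hA) = 1/(14.9·10.8) = 0.006214 K/W
R_common brick = ΣR − ΣR_known = 0.04688 − 0.02767 = 0.01921 K/W
L/(kA) = 0.01921 ⇒ k = 0.127/(0.01921·10.8) = 0.612 W/m·K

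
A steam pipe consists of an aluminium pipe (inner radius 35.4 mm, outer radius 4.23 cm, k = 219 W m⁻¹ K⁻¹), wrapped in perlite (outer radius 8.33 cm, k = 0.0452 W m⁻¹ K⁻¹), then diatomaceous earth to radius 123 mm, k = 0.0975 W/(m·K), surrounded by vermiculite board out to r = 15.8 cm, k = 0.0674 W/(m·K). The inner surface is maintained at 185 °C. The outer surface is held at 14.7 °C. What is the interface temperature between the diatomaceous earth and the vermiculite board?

Series thermal resistances, inner to outer:
  R'_aluminium = ln(0.0423/0.0354)/(2πk) = 0.1781/(2π·219) = 1.294×10^-4 m·K/W
  R'_perlite = ln(0.0833/0.0423)/(2πk) = 0.6777/(2π·0.0452) = 2.386 m·K/W
  R'_diatomaceous earth = ln(0.123/0.0833)/(2πk) = 0.3897/(2π·0.0975) = 0.6362 m·K/W
  R'_vermiculite board = ln(0.158/0.123)/(2πk) = 0.2504/(2π·0.0674) = 0.5913 m·K/W
ΣR = 1.294×10^-4 + 2.386 + 0.6362 + 0.5913 = 3.614 m·K/W
Q' = ΔT/ΣR = (185 °C − 14.7 °C)/3.614 = 47.12 W/m
From the inner boundary to the diatomaceous earth/vermiculite board interface, ΣR_partial = 3.022 m·K/W.
T_interface = T_in − Q'·ΣR_partial = 185 °C − (47.12)(3.022) = 42.6 °C

T = 42.6 °C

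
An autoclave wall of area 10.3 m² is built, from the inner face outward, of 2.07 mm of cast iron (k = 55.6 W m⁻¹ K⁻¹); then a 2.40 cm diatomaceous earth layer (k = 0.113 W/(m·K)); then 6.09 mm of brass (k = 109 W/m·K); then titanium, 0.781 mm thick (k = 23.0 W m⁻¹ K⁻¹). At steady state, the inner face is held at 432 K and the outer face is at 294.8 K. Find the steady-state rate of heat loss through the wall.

Q = 6.65 kW

Series thermal resistances, inner to outer:
  R_cast iron = L/(kA) = 0.00207/(55.6·10.3) = 3.615×10^-6 K/W
  R_diatomaceous earth = L/(kA) = 0.0240/(0.113·10.3) = 0.02062 K/W
  R_brass = L/(kA) = 0.00609/(109·10.3) = 5.424×10^-6 K/W
  R_titanium = L/(kA) = 7.81×10^-4/(23.0·10.3) = 3.297×10^-6 K/W
ΣR = 3.615×10^-6 + 0.02062 + 5.424×10^-6 + 3.297×10^-6 = 0.02063 K/W
Q = ΔT/ΣR = (432 K − 294.8 K)/0.02063 = 6650 W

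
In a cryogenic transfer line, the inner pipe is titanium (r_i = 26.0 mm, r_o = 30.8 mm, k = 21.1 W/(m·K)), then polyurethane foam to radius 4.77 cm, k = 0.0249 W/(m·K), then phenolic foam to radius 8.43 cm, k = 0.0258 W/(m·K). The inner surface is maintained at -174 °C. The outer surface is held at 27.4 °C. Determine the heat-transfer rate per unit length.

Q' = 31.9 W/m

Treat each layer as a resistance in series:
  R'_titanium = ln(0.0308/0.0260)/(2πk) = 0.1694/(2π·21.1) = 0.001278 m·K/W
  R'_polyurethane foam = ln(0.0477/0.0308)/(2πk) = 0.4374/(2π·0.0249) = 2.796 m·K/W
  R'_phenolic foam = ln(0.0843/0.0477)/(2πk) = 0.5695/(2π·0.0258) = 3.513 m·K/W
ΣR = 0.001278 + 2.796 + 3.513 = 6.310 m·K/W
Q' = ΔT/ΣR = (-174 °C − 27.4 °C)/6.310 = -31.9 W/m
(Negative Q' ⇒ heat flows inward; heat gain = 31.9 W/m.)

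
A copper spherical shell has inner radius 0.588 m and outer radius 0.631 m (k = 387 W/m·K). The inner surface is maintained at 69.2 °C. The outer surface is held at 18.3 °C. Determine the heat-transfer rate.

Q = 2140 kW

Q = 4πk·ΔT/(1/r₁ − 1/r₂) = 4π × 387 × 50.9 / (1/0.588 − 1/0.631) = 2.14×10^6 W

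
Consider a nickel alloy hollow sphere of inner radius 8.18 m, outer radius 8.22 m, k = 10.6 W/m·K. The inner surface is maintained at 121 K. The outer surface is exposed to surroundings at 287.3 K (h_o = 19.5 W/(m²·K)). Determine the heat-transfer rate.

Resistance network (inner→outer):
  R_nickel alloy = (1/8.18 − 1/8.22)/(4πk) = 5.949×10^-4/(4π·10.6) = 4.466×10^-6 K/W
  R_conv,out = 1/(4πr²h) = 1/(4π·8.22²·19.5) = 6.040×10^-5 K/W
ΣR = 4.466×10^-6 + 6.040×10^-5 = 6.487×10^-5 K/W
Q = ΔT/ΣR = (121 K − 287.3 K)/6.487×10^-5 = -2.56×10^6 W
(Negative Q ⇒ heat flows inward; heat gain = 2.56×10^6 W.)

Q = 2560 kW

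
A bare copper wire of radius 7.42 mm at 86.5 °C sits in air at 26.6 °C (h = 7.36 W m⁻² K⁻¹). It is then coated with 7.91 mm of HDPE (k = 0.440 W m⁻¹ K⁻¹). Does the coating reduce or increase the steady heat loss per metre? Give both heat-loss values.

Critical radius for a cylinder: r_cr = k/h = 0.0598 m = 5.98 cm.
Outer radius after coating: r₂ = 0.00742 + 0.00791 = 0.01533 m.
Since r₁ < r_cr and r₂ ≤ r_cr, the coating moves toward the maximum at r_cr — heat loss rises.
Bare: R = 1/(2πr₁h) = 2.914 m·K/W; Q = 59.9/2.914 = 20.6 W/m.
Coated: R = R_cond + R_conv = 1.673 m·K/W; Q = 59.9/1.673 = 35.8 W/m.

increases: 20.6 → 35.8 W/m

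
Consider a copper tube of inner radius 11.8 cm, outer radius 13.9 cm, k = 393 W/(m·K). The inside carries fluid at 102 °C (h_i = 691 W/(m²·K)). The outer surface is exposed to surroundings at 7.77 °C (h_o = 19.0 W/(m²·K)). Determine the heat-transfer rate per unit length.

Q' = 1510 W/m

Series thermal resistances, inner to outer:
  R'_conv,in = 1/(2πr h) = 1/(2π·0.118·691) = 0.001952 m·K/W
  R'_copper = ln(0.139/0.118)/(2πk) = 0.1638/(2π·393) = 6.633×10^-5 m·K/W
  R'_conv,out = 1/(2πr h) = 1/(2π·0.139·19.0) = 0.06026 m·K/W
ΣR = 0.001952 + 6.633×10^-5 + 0.06026 = 0.06228 m·K/W
Q' = ΔT/ΣR = (102 °C − 7.77 °C)/0.06228 = 1510 W/m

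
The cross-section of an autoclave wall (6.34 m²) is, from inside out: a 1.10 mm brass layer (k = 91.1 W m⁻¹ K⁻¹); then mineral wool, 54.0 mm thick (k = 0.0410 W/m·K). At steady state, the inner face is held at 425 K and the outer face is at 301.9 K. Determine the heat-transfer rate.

Q = 593 W

Series thermal resistances, inner to outer:
  R_brass = L/(kA) = 0.00110/(91.1·6.34) = 1.905×10^-6 K/W
  R_mineral wool = L/(kA) = 0.0540/(0.0410·6.34) = 0.2077 K/W
ΣR = 1.905×10^-6 + 0.2077 = 0.2077 K/W
Q = ΔT/ΣR = (425 K − 301.9 K)/0.2077 = 593 W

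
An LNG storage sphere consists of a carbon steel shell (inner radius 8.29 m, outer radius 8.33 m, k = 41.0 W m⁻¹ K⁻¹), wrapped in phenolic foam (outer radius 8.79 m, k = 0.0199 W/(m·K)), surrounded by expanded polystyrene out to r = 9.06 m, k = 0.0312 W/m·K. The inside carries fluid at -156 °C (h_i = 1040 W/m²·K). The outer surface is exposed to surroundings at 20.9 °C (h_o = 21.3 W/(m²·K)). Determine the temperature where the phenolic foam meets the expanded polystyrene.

T = -24.6 °C

Treat each layer as a resistance in series:
  R_conv,in = 1/(4πr²h) = 1/(4π·8.29²·1040) = 1.113×10^-6 K/W
  R_carbon steel = (1/8.29 − 1/8.33)/(4πk) = 5.792×10^-4/(4π·41.0) = 1.124×10^-6 K/W
  R_phenolic foam = (1/8.33 − 1/8.79)/(4πk) = 0.006282/(4π·0.0199) = 0.02512 K/W
  R_expanded polystyrene = (1/8.79 − 1/9.06)/(4πk) = 0.003390/(4π·0.0312) = 0.008647 K/W
  R_conv,out = 1/(4πr²h) = 1/(4π·9.06²·21.3) = 4.551×10^-5 K/W
ΣR = 1.113×10^-6 + 1.124×10^-6 + 0.02512 + 0.008647 + 4.551×10^-5 = 0.03381 K/W
Q = ΔT/ΣR = (-156 °C − 20.9 °C)/0.03381 = -5232 W
From the inner boundary to the phenolic foam/expanded polystyrene interface, ΣR_partial = 0.02512 K/W.
T_interface = T_in − Q·ΣR_partial = -156 °C − (-5232)(0.02512) = -24.6 °C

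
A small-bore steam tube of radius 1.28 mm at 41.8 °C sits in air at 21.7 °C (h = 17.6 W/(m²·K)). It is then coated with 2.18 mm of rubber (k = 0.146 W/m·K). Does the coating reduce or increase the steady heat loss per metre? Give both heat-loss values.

increases: 2.85 → 5.44 W/m

Critical radius for a cylinder: r_cr = k/h = 0.00830 m = 0.830 cm.
Outer radius after coating: r₂ = 0.00128 + 0.00218 = 0.00346 m.
Since r₁ < r_cr and r₂ ≤ r_cr, the coating moves toward the maximum at r_cr — heat loss rises.
Bare: R = 1/(2πr₁h) = 7.065 m·K/W; Q = 20.1/7.065 = 2.85 W/m.
Coated: R = R_cond + R_conv = 3.698 m·K/W; Q = 20.1/3.698 = 5.44 W/m.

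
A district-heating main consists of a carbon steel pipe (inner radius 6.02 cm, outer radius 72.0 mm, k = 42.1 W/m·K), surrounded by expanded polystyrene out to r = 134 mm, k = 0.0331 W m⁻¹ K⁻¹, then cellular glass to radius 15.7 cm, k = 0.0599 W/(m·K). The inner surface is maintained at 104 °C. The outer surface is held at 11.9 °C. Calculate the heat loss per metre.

Series thermal resistances, inner to outer:
  R'_carbon steel = ln(0.0720/0.0602)/(2πk) = 0.1790/(2π·42.1) = 6.767×10^-4 m·K/W
  R'_expanded polystyrene = ln(0.134/0.0720)/(2πk) = 0.6212/(2π·0.0331) = 2.987 m·K/W
  R'_cellular glass = ln(0.157/0.134)/(2πk) = 0.1584/(2π·0.0599) = 0.4209 m·K/W
ΣR = 6.767×10^-4 + 2.987 + 0.4209 = 3.409 m·K/W
Q' = ΔT/ΣR = (104 °C − 11.9 °C)/3.409 = 27.0 W/m

Q' = 27.0 W/m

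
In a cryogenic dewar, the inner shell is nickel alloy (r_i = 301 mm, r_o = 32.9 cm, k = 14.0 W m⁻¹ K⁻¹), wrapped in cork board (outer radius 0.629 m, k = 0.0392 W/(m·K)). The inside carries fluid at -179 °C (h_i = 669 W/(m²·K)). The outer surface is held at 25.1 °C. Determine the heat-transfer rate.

Treat each layer as a resistance in series:
  R_conv,in = 1/(4πr²h) = 1/(4π·0.301²·669) = 0.001313 K/W
  R_nickel alloy = (1/0.301 − 1/0.329)/(4πk) = 0.2827/(4π·14.0) = 0.001607 K/W
  R_cork board = (1/0.329 − 1/0.629)/(4πk) = 1.450/(4π·0.0392) = 2.943 K/W
ΣR = 0.001313 + 0.001607 + 2.943 = 2.946 K/W
Q = ΔT/ΣR = (-179 °C − 25.1 °C)/2.946 = -69.3 W
(Negative Q ⇒ heat flows inward; heat gain = 69.3 W.)

Q = 69.3 W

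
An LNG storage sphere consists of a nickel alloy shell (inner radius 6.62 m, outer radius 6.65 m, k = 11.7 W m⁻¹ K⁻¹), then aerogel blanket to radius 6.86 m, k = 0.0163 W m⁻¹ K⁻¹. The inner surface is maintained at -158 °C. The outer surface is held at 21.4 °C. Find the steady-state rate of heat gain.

Q = 7980 W

Resistance network (inner→outer):
  R_nickel alloy = (1/6.62 − 1/6.65)/(4πk) = 6.815×10^-4/(4π·11.7) = 4.635×10^-6 K/W
  R_aerogel blanket = (1/6.65 − 1/6.86)/(4πk) = 0.004603/(4π·0.0163) = 0.02247 K/W
ΣR = 4.635×10^-6 + 0.02247 = 0.02247 K/W
Q = ΔT/ΣR = (-158 °C − 21.4 °C)/0.02247 = -7980 W
(Negative Q ⇒ heat flows inward; heat gain = 7980 W.)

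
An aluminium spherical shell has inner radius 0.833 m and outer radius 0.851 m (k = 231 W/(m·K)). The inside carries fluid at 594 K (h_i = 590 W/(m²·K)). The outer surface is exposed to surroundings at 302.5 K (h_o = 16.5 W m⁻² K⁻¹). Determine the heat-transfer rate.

Q = 42500 W

Treat each layer as a resistance in series:
  R_conv,in = 1/(4πr²h) = 1/(4π·0.833²·590) = 1.944×10^-4 K/W
  R_aluminium = (1/0.833 − 1/0.851)/(4πk) = 0.02539/(4π·231) = 8.747×10^-6 K/W
  R_conv,out = 1/(4πr²h) = 1/(4π·0.851²·16.5) = 0.006660 K/W
ΣR = 1.944×10^-4 + 8.747×10^-6 + 0.006660 = 0.006863 K/W
Q = ΔT/ΣR = (594 K − 302.5 K)/0.006863 = 42500 W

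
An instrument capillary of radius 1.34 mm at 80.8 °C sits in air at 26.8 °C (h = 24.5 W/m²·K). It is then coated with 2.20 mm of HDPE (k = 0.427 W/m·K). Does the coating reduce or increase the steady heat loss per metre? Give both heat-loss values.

increases: 11.1 → 24.6 W/m

Critical radius for a cylinder: r_cr = k/h = 0.0174 m = 1.74 cm.
Outer radius after coating: r₂ = 0.00134 + 0.00220 = 0.00354 m.
Since r₁ < r_cr and r₂ ≤ r_cr, the coating moves toward the maximum at r_cr — heat loss rises.
Bare: R = 1/(2πr₁h) = 4.848 m·K/W; Q = 54/4.848 = 11.1 W/m.
Coated: R = R_cond + R_conv = 2.197 m·K/W; Q = 54/2.197 = 24.6 W/m.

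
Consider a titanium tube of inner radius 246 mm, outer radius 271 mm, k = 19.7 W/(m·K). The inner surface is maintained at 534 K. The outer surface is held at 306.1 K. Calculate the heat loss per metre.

Q' = 291 kW/m

Q' = 2πk·ΔT/ln(r₂/r₁) = 2π × 19.7 × 227.9 / ln(0.271/0.246) = 2.91×10^5 W/m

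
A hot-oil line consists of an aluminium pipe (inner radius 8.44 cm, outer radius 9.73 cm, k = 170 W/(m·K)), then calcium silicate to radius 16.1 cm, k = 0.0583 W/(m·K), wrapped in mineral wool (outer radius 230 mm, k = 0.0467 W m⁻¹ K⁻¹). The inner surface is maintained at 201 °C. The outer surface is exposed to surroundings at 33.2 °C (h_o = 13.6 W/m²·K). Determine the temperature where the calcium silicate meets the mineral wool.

T = 114 °C

Series thermal resistances, inner to outer:
  R'_aluminium = ln(0.0973/0.0844)/(2πk) = 0.1422/(2π·170) = 1.332×10^-4 m·K/W
  R'_calcium silicate = ln(0.161/0.0973)/(2πk) = 0.5036/(2π·0.0583) = 1.375 m·K/W
  R'_mineral wool = ln(0.230/0.161)/(2πk) = 0.3567/(2π·0.0467) = 1.216 m·K/W
  R'_conv,out = 1/(2πr h) = 1/(2π·0.230·13.6) = 0.05088 m·K/W
ΣR = 1.332×10^-4 + 1.375 + 1.216 + 0.05088 = 2.642 m·K/W
Q' = ΔT/ΣR = (201 °C − 33.2 °C)/2.642 = 63.51 W/m
From the inner boundary to the calcium silicate/mineral wool interface, ΣR_partial = 1.375 m·K/W.
T_interface = T_in − Q'·ΣR_partial = 201 °C − (63.51)(1.375) = 114 °C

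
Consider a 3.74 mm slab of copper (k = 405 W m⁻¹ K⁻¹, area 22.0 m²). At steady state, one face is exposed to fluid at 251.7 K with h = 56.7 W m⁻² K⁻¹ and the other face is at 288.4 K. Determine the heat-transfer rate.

Series thermal resistances, inner to outer:
  R_conv,in = 1/(hA) = 1/(56.7·22.0) = 8.017×10^-4 K/W
  R_copper = L/(kA) = 0.00374/(405·22.0) = 4.198×10^-7 K/W
ΣR = 8.017×10^-4 + 4.198×10^-7 = 8.021×10^-4 K/W
Q = ΔT/ΣR = (251.7 K − 288.4 K)/8.021×10^-4 = -45800 W
(Negative Q ⇒ heat flows inward; heat gain = 45800 W.)

Q = 45.8 kW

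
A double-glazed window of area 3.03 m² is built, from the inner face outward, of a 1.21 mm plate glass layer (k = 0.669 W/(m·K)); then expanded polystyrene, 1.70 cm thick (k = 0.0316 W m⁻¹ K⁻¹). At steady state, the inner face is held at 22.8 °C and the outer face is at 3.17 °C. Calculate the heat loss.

Resistance network (inner→outer):
  R_plate glass = L/(kA) = 0.00121/(0.669·3.03) = 5.969×10^-4 K/W
  R_expanded polystyrene = L/(kA) = 0.0170/(0.0316·3.03) = 0.1775 K/W
ΣR = 5.969×10^-4 + 0.1775 = 0.1781 K/W
Q = ΔT/ΣR = (22.8 °C − 3.17 °C)/0.1781 = 110 W

Q = 110 W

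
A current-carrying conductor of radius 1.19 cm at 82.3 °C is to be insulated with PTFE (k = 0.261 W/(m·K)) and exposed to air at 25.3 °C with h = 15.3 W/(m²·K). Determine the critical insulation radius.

r_cr = 1.71 cm

For a cylinder, r_cr = k_ins/h = 0.261/15.3 = 0.0171 m = 1.71 cm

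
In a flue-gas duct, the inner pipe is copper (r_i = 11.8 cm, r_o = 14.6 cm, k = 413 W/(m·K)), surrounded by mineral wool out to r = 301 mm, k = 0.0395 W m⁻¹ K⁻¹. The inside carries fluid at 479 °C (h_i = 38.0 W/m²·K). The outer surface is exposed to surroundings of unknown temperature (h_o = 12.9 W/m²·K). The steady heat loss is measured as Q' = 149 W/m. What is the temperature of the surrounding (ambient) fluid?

T_out = 33.2 °C

Sum the resistances:
  R'_conv,in = 1/(2πr h) = 1/(2π·0.118·38.0) = 0.03549 m·K/W
  R'_copper = ln(0.146/0.118)/(2πk) = 0.2129/(2π·413) = 8.205×10^-5 m·K/W
  R'_mineral wool = ln(0.301/0.146)/(2πk) = 0.7235/(2π·0.0395) = 2.915 m·K/W
  R'_conv,out = 1/(2πr h) = 1/(2π·0.301·12.9) = 0.04099 m·K/W
ΣR = 2.992 m·K/W
ΔT = Q'·ΣR = 149 × 2.992 = 445.8 K
Heat flows outward, so T_out = T_in − ΔT = 479 − 445.8 = 33.2 °C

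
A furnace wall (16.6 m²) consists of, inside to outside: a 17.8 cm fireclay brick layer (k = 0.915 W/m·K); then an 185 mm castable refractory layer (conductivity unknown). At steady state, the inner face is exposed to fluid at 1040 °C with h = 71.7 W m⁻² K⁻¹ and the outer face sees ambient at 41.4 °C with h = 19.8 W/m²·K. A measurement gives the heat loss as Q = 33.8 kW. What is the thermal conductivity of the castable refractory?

ΣR = ΔT/Q = |1040 − 41.4|/33800 = 0.02954 K/W
Known resistances:
  R_conv,in = 1/(hA) = 1/(71.7·16.6) = 8.402×10^-4 K/W
  R_fireclay brick = L/(kA) = 0.178/(0.915·16.6) = 0.01172 K/W
  R_conv,out = 1/(hA) = 1/(19.8·16.6) = 0.003042 K/W
R_castable refractory = ΣR − ΣR_known = 0.02954 − 0.01560 = 0.01394 K/W
L/(kA) = 0.01394 ⇒ k = 0.185/(0.01394·16.6) = 0.799 W/m·K

k = 0.799 W/m·K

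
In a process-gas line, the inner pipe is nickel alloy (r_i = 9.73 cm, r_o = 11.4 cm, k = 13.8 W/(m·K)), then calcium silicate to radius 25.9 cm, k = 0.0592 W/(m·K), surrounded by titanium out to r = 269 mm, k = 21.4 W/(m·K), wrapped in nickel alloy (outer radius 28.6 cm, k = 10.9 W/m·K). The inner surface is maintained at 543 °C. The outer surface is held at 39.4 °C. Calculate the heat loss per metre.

Treat each layer as a resistance in series:
  R'_nickel alloy = ln(0.114/0.0973)/(2πk) = 0.1584/(2π·13.8) = 0.001827 m·K/W
  R'_calcium silicate = ln(0.259/0.114)/(2πk) = 0.8206/(2π·0.0592) = 2.206 m·K/W
  R'_titanium = ln(0.269/0.259)/(2πk) = 0.03788/(2π·21.4) = 2.817×10^-4 m·K/W
  R'_nickel alloy = ln(0.286/0.269)/(2πk) = 0.06128/(2π·10.9) = 8.948×10^-4 m·K/W
ΣR = 0.001827 + 2.206 + 2.817×10^-4 + 8.948×10^-4 = 2.209 m·K/W
Q' = ΔT/ΣR = (543 °C − 39.4 °C)/2.209 = 228 W/m

Q' = 228 W/m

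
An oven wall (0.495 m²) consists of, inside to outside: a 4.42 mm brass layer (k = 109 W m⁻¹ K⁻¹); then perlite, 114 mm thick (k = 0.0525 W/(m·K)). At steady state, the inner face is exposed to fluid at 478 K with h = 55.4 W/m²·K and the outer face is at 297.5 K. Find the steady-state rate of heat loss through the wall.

Q = 40.8 W

Resistance network (inner→outer):
  R_conv,in = 1/(hA) = 1/(55.4·0.495) = 0.03647 K/W
  R_brass = L/(kA) = 0.00442/(109·0.495) = 8.192×10^-5 K/W
  R_perlite = L/(kA) = 0.114/(0.0525·0.495) = 4.387 K/W
ΣR = 0.03647 + 8.192×10^-5 + 4.387 = 4.424 K/W
Q = ΔT/ΣR = (478 K − 297.5 K)/4.424 = 40.8 W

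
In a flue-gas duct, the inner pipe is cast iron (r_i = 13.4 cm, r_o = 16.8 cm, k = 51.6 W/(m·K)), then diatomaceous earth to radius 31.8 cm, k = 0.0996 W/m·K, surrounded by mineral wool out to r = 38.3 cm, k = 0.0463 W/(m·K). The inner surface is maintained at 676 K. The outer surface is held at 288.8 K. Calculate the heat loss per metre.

Q' = 233 W/m

Resistance network (inner→outer):
  R'_cast iron = ln(0.168/0.134)/(2πk) = 0.2261/(2π·51.6) = 6.975×10^-4 m·K/W
  R'_diatomaceous earth = ln(0.318/0.168)/(2πk) = 0.6381/(2π·0.0996) = 1.020 m·K/W
  R'_mineral wool = ln(0.383/0.318)/(2πk) = 0.1860/(2π·0.0463) = 0.6393 m·K/W
ΣR = 6.975×10^-4 + 1.020 + 0.6393 = 1.660 m·K/W
Q' = ΔT/ΣR = (676 K − 288.8 K)/1.660 = 233 W/m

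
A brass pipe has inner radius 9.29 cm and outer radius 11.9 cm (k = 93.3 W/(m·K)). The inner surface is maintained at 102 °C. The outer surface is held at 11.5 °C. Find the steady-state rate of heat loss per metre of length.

Q' = 214 kW/m

Q' = 2πk·ΔT/ln(r₂/r₁) = 2π × 93.3 × 90.5 / ln(0.119/0.0929) = 2.14×10^5 W/m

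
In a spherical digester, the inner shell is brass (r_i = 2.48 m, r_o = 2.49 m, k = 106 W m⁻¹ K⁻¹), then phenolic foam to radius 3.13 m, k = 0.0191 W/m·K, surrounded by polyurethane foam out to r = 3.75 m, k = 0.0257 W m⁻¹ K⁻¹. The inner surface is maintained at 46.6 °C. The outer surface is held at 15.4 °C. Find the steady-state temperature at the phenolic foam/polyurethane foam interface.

Resistance network (inner→outer):
  R_brass = (1/2.48 − 1/2.49)/(4πk) = 0.001619/(4π·106) = 1.216×10^-6 K/W
  R_phenolic foam = (1/2.49 − 1/3.13)/(4πk) = 0.08212/(4π·0.0191) = 0.3421 K/W
  R_polyurethane foam = (1/3.13 − 1/3.75)/(4πk) = 0.05282/(4π·0.0257) = 0.1636 K/W
ΣR = 1.216×10^-6 + 0.3421 + 0.1636 = 0.5057 K/W
Q = ΔT/ΣR = (46.6 °C − 15.4 °C)/0.5057 = 61.70 W
From the inner boundary to the phenolic foam/polyurethane foam interface, ΣR_partial = 0.3421 K/W.
T_interface = T_in − Q·ΣR_partial = 46.6 °C − (61.70)(0.3421) = 25.5 °C

T = 25.5 °C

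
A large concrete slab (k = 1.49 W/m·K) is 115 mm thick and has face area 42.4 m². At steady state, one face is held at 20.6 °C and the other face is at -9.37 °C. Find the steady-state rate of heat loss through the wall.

Q = 16500 W

Q = kA·ΔT/L = 1.49 × 42.4 × |20.6 °C − -9.37 °C| / 0.115 = 16500 W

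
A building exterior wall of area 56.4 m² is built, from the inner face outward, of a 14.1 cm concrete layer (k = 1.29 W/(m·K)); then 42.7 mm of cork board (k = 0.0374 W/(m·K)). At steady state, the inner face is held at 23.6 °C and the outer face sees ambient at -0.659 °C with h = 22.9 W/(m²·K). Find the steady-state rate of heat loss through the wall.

Resistance network (inner→outer):
  R_concrete = L/(kA) = 0.141/(1.29·56.4) = 0.001938 K/W
  R_cork board = L/(kA) = 0.0427/(0.0374·56.4) = 0.02024 K/W
  R_conv,out = 1/(hA) = 1/(22.9·56.4) = 7.743×10^-4 K/W
ΣR = 0.001938 + 0.02024 + 7.743×10^-4 = 0.02295 K/W
Q = ΔT/ΣR = (23.6 °C − -0.659 °C)/0.02295 = 1060 W

Q = 1060 W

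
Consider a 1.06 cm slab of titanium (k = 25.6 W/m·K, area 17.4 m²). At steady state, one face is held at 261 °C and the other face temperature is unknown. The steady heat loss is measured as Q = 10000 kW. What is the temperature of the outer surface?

T_out = 23.0 °C

Series resistances:
  R_titanium = L/(kA) = 0.0106/(25.6·17.4) = 2.380×10^-5 K/W
ΣR = 2.380×10^-5 K/W
ΔT = Q·ΣR = 1.00×10^7 × 2.380×10^-5 = 238.0 K
Heat flows outward, so T_out = T_in − ΔT = 261 − 238.0 = 23.0 °C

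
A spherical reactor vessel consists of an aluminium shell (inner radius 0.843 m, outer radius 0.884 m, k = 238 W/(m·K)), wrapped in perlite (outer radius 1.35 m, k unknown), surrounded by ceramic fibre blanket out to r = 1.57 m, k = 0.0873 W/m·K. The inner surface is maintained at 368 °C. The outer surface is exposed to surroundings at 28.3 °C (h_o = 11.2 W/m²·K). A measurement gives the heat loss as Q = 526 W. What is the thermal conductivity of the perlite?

ΣR = ΔT/Q = |368 − 28.3|/526 = 0.6458 K/W
Known resistances:
  R_aluminium = (1/0.843 − 1/0.884)/(4πk) = 0.05502/(4π·238) = 1.840×10^-5 K/W
  R_ceramic fibre blanket = (1/1.35 − 1/1.57)/(4πk) = 0.1038/(4π·0.0873) = 0.09462 K/W
  R_conv,out = 1/(4πr²h) = 1/(4π·1.57²·11.2) = 0.002883 K/W
R_perlite = ΣR − ΣR_known = 0.6458 − 0.09752 = 0.5483 K/W
(1/r₁−1/r₂)/(4πk) = 0.5483 ⇒ k = 0.3905/(4π·0.5483) = 0.0567 W/m·K

k = 0.0567 W/m·K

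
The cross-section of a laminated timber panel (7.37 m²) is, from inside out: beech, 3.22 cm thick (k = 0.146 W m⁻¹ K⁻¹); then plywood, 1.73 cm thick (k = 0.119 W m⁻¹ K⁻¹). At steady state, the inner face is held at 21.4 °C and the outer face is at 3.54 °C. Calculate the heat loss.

Q = 360 W

Series thermal resistances, inner to outer:
  R_beech = L/(kA) = 0.0322/(0.146·7.37) = 0.02993 K/W
  R_plywood = L/(kA) = 0.0173/(0.119·7.37) = 0.01973 K/W
ΣR = 0.02993 + 0.01973 = 0.04966 K/W
Q = ΔT/ΣR = (21.4 °C − 3.54 °C)/0.04966 = 360 W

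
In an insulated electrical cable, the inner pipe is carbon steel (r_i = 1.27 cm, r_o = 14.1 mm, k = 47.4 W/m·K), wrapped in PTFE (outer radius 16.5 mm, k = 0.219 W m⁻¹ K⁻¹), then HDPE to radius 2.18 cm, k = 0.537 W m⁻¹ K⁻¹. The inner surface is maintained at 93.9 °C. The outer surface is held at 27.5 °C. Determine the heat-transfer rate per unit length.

Q' = 337 W/m

Treat each layer as a resistance in series:
  R'_carbon steel = ln(0.0141/0.0127)/(2πk) = 0.1046/(2π·47.4) = 3.511×10^-4 m·K/W
  R'_PTFE = ln(0.0165/0.0141)/(2πk) = 0.1572/(2π·0.219) = 0.1142 m·K/W
  R'_HDPE = ln(0.0218/0.0165)/(2πk) = 0.2785/(2π·0.537) = 0.08256 m·K/W
ΣR = 3.511×10^-4 + 0.1142 + 0.08256 = 0.1971 m·K/W
Q' = ΔT/ΣR = (93.9 °C − 27.5 °C)/0.1971 = 337 W/m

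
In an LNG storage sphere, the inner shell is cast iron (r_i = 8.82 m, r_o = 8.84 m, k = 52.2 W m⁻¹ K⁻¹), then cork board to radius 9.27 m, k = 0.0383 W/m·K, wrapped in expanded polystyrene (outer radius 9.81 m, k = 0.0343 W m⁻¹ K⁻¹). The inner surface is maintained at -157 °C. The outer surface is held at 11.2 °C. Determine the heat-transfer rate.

Series thermal resistances, inner to outer:
  R_cast iron = (1/8.82 − 1/8.84)/(4πk) = 2.565×10^-4/(4π·52.2) = 3.910×10^-7 K/W
  R_cork board = (1/8.84 − 1/9.27)/(4πk) = 0.005247/(4π·0.0383) = 0.01090 K/W
  R_expanded polystyrene = (1/9.27 − 1/9.81)/(4πk) = 0.005938/(4π·0.0343) = 0.01378 K/W
ΣR = 3.910×10^-7 + 0.01090 + 0.01378 = 0.02468 K/W
Q = ΔT/ΣR = (-157 °C − 11.2 °C)/0.02468 = -6820 W
(Negative Q ⇒ heat flows inward; heat gain = 6820 W.)

Q = 6.82 kW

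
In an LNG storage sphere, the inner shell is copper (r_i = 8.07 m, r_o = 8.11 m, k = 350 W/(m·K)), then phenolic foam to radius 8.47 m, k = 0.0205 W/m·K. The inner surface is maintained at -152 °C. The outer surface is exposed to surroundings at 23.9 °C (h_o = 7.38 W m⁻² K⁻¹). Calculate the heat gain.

Q = 8.58 kW

Series thermal resistances, inner to outer:
  R_copper = (1/8.07 − 1/8.11)/(4πk) = 6.112×10^-4/(4π·350) = 1.390×10^-7 K/W
  R_phenolic foam = (1/8.11 − 1/8.47)/(4πk) = 0.005241/(4π·0.0205) = 0.02034 K/W
  R_conv,out = 1/(4πr²h) = 1/(4π·8.47²·7.38) = 1.503×10^-4 K/W
ΣR = 1.390×10^-7 + 0.02034 + 1.503×10^-4 = 0.02049 K/W
Q = ΔT/ΣR = (-152 °C − 23.9 °C)/0.02049 = -8580 W
(Negative Q ⇒ heat flows inward; heat gain = 8580 W.)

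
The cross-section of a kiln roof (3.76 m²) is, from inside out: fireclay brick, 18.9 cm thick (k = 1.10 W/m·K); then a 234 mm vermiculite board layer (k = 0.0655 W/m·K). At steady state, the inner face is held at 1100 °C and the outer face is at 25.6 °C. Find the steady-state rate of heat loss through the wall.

Series thermal resistances, inner to outer:
  R_fireclay brick = L/(kA) = 0.189/(1.10·3.76) = 0.04570 K/W
  R_vermiculite board = L/(kA) = 0.234/(0.0655·3.76) = 0.9501 K/W
ΣR = 0.04570 + 0.9501 = 0.9958 K/W
Q = ΔT/ΣR = (1100 °C − 25.6 °C)/0.9958 = 1080 W

Q = 1080 W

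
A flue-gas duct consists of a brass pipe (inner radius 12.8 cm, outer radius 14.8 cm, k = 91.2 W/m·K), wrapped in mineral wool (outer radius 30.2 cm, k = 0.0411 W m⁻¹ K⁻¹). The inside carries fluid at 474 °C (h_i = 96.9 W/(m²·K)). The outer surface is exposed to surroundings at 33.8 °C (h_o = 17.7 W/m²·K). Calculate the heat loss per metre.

Series thermal resistances, inner to outer:
  R'_conv,in = 1/(2πr h) = 1/(2π·0.128·96.9) = 0.01283 m·K/W
  R'_brass = ln(0.148/0.128)/(2πk) = 0.1452/(2π·91.2) = 2.534×10^-4 m·K/W
  R'_mineral wool = ln(0.302/0.148)/(2πk) = 0.7132/(2π·0.0411) = 2.762 m·K/W
  R'_conv,out = 1/(2πr h) = 1/(2π·0.302·17.7) = 0.02977 m·K/W
ΣR = 0.01283 + 2.534×10^-4 + 2.762 + 0.02977 = 2.805 m·K/W
Q' = ΔT/ΣR = (474 °C − 33.8 °C)/2.805 = 157 W/m

Q' = 157 W/m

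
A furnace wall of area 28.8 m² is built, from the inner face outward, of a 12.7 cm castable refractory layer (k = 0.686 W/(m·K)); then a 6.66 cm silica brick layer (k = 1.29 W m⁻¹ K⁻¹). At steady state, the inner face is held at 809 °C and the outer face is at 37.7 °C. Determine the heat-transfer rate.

Resistance network (inner→outer):
  R_castable refractory = L/(kA) = 0.127/(0.686·28.8) = 0.006428 K/W
  R_silica brick = L/(kA) = 0.0666/(1.29·28.8) = 0.001793 K/W
ΣR = 0.006428 + 0.001793 = 0.008221 K/W
Q = ΔT/ΣR = (809 °C − 37.7 °C)/0.008221 = 93800 W

Q = 93.8 kW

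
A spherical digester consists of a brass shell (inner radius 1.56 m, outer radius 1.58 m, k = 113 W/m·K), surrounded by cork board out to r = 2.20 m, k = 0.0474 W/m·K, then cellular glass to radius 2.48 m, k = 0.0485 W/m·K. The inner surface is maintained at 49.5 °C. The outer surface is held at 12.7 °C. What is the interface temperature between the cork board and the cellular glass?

T = 20.8 °C

Series thermal resistances, inner to outer:
  R_brass = (1/1.56 − 1/1.58)/(4πk) = 0.008114/(4π·113) = 5.714×10^-6 K/W
  R_cork board = (1/1.58 − 1/2.20)/(4πk) = 0.1784/(4π·0.0474) = 0.2994 K/W
  R_cellular glass = (1/2.20 − 1/2.48)/(4πk) = 0.05132/(4π·0.0485) = 0.08420 K/W
ΣR = 5.714×10^-6 + 0.2994 + 0.08420 = 0.3836 K/W
Q = ΔT/ΣR = (49.5 °C − 12.7 °C)/0.3836 = 95.93 W
From the inner boundary to the cork board/cellular glass interface, ΣR_partial = 0.2994 K/W.
T_interface = T_in − Q·ΣR_partial = 49.5 °C − (95.93)(0.2994) = 20.8 °C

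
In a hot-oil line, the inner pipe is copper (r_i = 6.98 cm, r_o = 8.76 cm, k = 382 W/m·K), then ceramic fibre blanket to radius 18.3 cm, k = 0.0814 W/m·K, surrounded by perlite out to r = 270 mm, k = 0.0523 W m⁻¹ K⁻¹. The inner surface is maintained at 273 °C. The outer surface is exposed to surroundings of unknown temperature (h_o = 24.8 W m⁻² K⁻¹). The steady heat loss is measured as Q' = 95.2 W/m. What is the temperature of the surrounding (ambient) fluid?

T_out = 20.9 °C

Sum the resistances:
  R'_copper = ln(0.0876/0.0698)/(2πk) = 0.2271/(2π·382) = 9.464×10^-5 m·K/W
  R'_ceramic fibre blanket = ln(0.183/0.0876)/(2πk) = 0.7367/(2π·0.0814) = 1.440 m·K/W
  R'_perlite = ln(0.270/0.183)/(2πk) = 0.3889/(2π·0.0523) = 1.184 m·K/W
  R'_conv,out = 1/(2πr h) = 1/(2π·0.270·24.8) = 0.02377 m·K/W
ΣR = 2.648 m·K/W
ΔT = Q'·ΣR = 95.2 × 2.648 = 252.1 K
Heat flows outward, so T_out = T_in − ΔT = 273 − 252.1 = 20.9 °C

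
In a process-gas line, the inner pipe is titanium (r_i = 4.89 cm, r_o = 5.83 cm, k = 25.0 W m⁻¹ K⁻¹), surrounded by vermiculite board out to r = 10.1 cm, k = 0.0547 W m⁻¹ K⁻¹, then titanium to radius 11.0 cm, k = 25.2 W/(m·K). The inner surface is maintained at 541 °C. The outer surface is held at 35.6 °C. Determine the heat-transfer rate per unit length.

Q' = 316 W/m

Resistance network (inner→outer):
  R'_titanium = ln(0.0583/0.0489)/(2πk) = 0.1758/(2π·25.0) = 0.001119 m·K/W
  R'_vermiculite board = ln(0.101/0.0583)/(2πk) = 0.5495/(2π·0.0547) = 1.599 m·K/W
  R'_titanium = ln(0.110/0.101)/(2πk) = 0.08536/(2π·25.2) = 5.391×10^-4 m·K/W
ΣR = 0.001119 + 1.599 + 5.391×10^-4 = 1.601 m·K/W
Q' = ΔT/ΣR = (541 °C − 35.6 °C)/1.601 = 316 W/m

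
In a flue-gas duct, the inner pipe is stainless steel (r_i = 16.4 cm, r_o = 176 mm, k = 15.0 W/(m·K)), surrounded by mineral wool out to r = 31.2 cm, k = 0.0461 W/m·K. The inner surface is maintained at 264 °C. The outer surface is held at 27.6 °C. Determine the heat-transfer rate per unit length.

Q' = 120 W/m

Resistance network (inner→outer):
  R'_stainless steel = ln(0.176/0.164)/(2πk) = 0.07062/(2π·15.0) = 7.493×10^-4 m·K/W
  R'_mineral wool = ln(0.312/0.176)/(2πk) = 0.5725/(2π·0.0461) = 1.977 m·K/W
ΣR = 7.493×10^-4 + 1.977 = 1.978 m·K/W
Q' = ΔT/ΣR = (264 °C − 27.6 °C)/1.978 = 120 W/m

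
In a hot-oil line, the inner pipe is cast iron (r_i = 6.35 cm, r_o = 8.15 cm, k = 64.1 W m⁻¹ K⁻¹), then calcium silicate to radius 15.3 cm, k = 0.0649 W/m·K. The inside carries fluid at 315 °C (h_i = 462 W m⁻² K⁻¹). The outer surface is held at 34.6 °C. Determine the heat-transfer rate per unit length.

Q' = 181 W/m

Resistance network (inner→outer):
  R'_conv,in = 1/(2πr h) = 1/(2π·0.0635·462) = 0.005425 m·K/W
  R'_cast iron = ln(0.0815/0.0635)/(2πk) = 0.2496/(2π·64.1) = 6.196×10^-4 m·K/W
  R'_calcium silicate = ln(0.153/0.0815)/(2πk) = 0.6298/(2π·0.0649) = 1.545 m·K/W
ΣR = 0.005425 + 6.196×10^-4 + 1.545 = 1.551 m·K/W
Q' = ΔT/ΣR = (315 °C − 34.6 °C)/1.551 = 181 W/m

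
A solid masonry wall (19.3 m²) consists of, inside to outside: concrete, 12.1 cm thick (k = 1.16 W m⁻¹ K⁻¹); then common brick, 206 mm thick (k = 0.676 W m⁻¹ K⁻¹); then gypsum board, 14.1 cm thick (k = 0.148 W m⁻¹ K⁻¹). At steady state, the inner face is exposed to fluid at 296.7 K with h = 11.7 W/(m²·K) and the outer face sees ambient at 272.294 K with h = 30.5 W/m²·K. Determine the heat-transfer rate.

Q = 318 W

Treat each layer as a resistance in series:
  R_conv,in = 1/(hA) = 1/(11.7·19.3) = 0.004429 K/W
  R_concrete = L/(kA) = 0.121/(1.16·19.3) = 0.005405 K/W
  R_common brick = L/(kA) = 0.206/(0.676·19.3) = 0.01579 K/W
  R_gypsum board = L/(kA) = 0.141/(0.148·19.3) = 0.04936 K/W
  R_conv,out = 1/(hA) = 1/(30.5·19.3) = 0.001699 K/W
ΣR = 0.004429 + 0.005405 + 0.01579 + 0.04936 + 0.001699 = 0.07668 K/W
Q = ΔT/ΣR = (296.7 K − 272.294 K)/0.07668 = 318 W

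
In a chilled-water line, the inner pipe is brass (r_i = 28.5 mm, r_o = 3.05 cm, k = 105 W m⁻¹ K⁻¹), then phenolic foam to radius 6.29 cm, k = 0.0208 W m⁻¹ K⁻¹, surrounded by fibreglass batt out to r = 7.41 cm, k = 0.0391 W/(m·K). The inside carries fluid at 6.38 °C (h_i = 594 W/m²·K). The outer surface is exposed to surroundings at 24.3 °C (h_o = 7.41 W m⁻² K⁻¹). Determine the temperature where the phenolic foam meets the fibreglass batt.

T = 21.7 °C

Series thermal resistances, inner to outer:
  R'_conv,in = 1/(2πr h) = 1/(2π·0.0285·594) = 0.009401 m·K/W
  R'_brass = ln(0.0305/0.0285)/(2πk) = 0.06782/(2π·105) = 1.028×10^-4 m·K/W
  R'_phenolic foam = ln(0.0629/0.0305)/(2πk) = 0.7238/(2π·0.0208) = 5.538 m·K/W
  R'_fibreglass batt = ln(0.0741/0.0629)/(2πk) = 0.1639/(2π·0.0391) = 0.6670 m·K/W
  R'_conv,out = 1/(2πr h) = 1/(2π·0.0741·7.41) = 0.2899 m·K/W
ΣR = 0.009401 + 1.028×10^-4 + 5.538 + 0.6670 + 0.2899 = 6.504 m·K/W
Q' = ΔT/ΣR = (6.38 °C − 24.3 °C)/6.504 = -2.755 W/m
From the inner boundary to the phenolic foam/fibreglass batt interface, ΣR_partial = 5.548 m·K/W.
T_interface = T_in − Q'·ΣR_partial = 6.38 °C − (-2.755)(5.548) = 21.7 °C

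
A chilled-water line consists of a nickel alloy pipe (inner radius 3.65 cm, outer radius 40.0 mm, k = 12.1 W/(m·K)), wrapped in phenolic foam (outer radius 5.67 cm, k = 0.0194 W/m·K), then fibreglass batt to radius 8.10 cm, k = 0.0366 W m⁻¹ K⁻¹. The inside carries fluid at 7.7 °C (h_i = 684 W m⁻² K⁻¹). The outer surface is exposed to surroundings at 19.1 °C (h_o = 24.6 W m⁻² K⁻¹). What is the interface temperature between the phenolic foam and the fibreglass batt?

Treat each layer as a resistance in series:
  R'_conv,in = 1/(2πr h) = 1/(2π·0.0365·684) = 0.006375 m·K/W
  R'_nickel alloy = ln(0.0400/0.0365)/(2πk) = 0.09157/(2π·12.1) = 0.001204 m·K/W
  R'_phenolic foam = ln(0.0567/0.0400)/(2πk) = 0.3489/(2π·0.0194) = 2.862 m·K/W
  R'_fibreglass batt = ln(0.0810/0.0567)/(2πk) = 0.3567/(2π·0.0366) = 1.551 m·K/W
  R'_conv,out = 1/(2πr h) = 1/(2π·0.0810·24.6) = 0.07987 m·K/W
ΣR = 0.006375 + 0.001204 + 2.862 + 1.551 + 0.07987 = 4.500 m·K/W
Q' = ΔT/ΣR = (7.7 °C − 19.1 °C)/4.500 = -2.533 W/m
From the inner boundary to the phenolic foam/fibreglass batt interface, ΣR_partial = 2.870 m·K/W.
T_interface = T_in − Q'·ΣR_partial = 7.7 °C − (-2.533)(2.870) = 15.0 °C

T = 15.0 °C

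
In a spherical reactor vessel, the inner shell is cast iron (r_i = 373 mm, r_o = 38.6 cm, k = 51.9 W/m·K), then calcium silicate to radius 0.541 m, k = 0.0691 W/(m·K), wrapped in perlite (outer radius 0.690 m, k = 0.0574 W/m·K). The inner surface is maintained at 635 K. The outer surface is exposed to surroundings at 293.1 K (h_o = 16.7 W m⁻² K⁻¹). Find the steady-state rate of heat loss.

Treat each layer as a resistance in series:
  R_cast iron = (1/0.373 − 1/0.386)/(4πk) = 0.09029/(4π·51.9) = 1.384×10^-4 K/W
  R_calcium silicate = (1/0.386 − 1/0.541)/(4πk) = 0.7422/(4π·0.0691) = 0.8548 K/W
  R_perlite = (1/0.541 − 1/0.690)/(4πk) = 0.3992/(4π·0.0574) = 0.5534 K/W
  R_conv,out = 1/(4πr²h) = 1/(4π·0.690²·16.7) = 0.01001 K/W
ΣR = 1.384×10^-4 + 0.8548 + 0.5534 + 0.01001 = 1.418 K/W
Q = ΔT/ΣR = (635 K − 293.1 K)/1.418 = 241 W

Q = 241 W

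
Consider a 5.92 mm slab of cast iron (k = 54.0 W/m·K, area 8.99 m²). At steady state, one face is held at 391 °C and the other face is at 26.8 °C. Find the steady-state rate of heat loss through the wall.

Q = 29900 kW

Q = kA·ΔT/L = 54.0 × 8.99 × |391 °C − 26.8 °C| / 0.00592 = 2.99×10^7 W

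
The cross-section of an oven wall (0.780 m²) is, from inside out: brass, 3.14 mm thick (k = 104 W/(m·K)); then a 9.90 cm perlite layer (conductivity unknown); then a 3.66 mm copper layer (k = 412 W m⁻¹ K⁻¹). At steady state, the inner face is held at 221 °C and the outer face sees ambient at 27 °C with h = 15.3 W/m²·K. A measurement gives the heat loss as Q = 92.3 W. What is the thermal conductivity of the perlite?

ΣR = ΔT/Q = |221 − 27|/92.3 = 2.102 K/W
Known resistances:
  R_brass = L/(kA) = 0.00314/(104·0.780) = 3.871×10^-5 K/W
  R_copper = L/(kA) = 0.00366/(412·0.780) = 1.139×10^-5 K/W
  R_conv,out = 1/(hA) = 1/(15.3·0.780) = 0.08379 K/W
R_perlite = ΣR − ΣR_known = 2.102 − 0.08384 = 2.018 K/W
L/(kA) = 2.018 ⇒ k = 0.0990/(2.018·0.780) = 0.0629 W/m·K

k = 0.0629 W/m·K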